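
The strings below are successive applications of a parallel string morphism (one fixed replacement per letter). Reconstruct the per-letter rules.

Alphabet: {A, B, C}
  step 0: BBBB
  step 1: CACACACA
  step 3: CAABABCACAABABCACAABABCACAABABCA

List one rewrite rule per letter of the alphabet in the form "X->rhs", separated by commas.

A->AB, B->CA, C->CA

  step 0 ⇒ step 1: BBBB ⇒ CA·CA·CA·CA
    B ↦ CA
    A ↦ AB  (constrained at step 1)
    C ↦ CA  (constrained at step 1)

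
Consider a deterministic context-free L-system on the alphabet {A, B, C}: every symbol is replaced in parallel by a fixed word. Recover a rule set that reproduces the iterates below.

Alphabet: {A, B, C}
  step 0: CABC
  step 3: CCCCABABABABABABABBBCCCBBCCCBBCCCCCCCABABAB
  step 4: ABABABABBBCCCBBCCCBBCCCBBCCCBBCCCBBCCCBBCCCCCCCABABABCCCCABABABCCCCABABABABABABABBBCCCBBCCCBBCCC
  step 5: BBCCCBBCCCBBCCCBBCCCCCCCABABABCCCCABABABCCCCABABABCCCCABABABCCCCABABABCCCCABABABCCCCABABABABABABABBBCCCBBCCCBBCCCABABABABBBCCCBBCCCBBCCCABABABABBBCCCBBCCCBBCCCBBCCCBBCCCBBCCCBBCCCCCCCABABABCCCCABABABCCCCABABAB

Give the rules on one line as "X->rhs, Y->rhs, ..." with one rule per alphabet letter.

  step 4 ⇒ step 5: ABABABABBBCCCBBCCCBBCCCBBCCCBBCCCBBCCCBBCCCCCCCABABABCCCCABABABCCCCABABABABABABABBBCCCBBCCCBBCCC ⇒ BBC·CC·BBC·CC·BBC·CC·BBC·CC·CC·CC·AB·AB·AB·CC·CC·AB·AB·AB·CC·CC·AB·AB·AB·CC·CC·AB·AB·AB·CC·CC·AB·AB·AB·CC·CC·AB·AB·AB·CC·CC·AB·AB·AB·AB·AB·AB·AB·BBC·CC·BBC·CC·BBC·CC·AB·AB·AB·AB·BBC·CC·BBC·CC·BBC·CC·AB·AB·AB·AB·BBC·CC·BBC·CC·BBC·CC·BBC·CC·BBC·CC·BBC·CC·BBC·CC·CC·CC·AB·AB·AB·CC·CC·AB·AB·AB·CC·CC·AB·AB·AB
    A ↦ BBC
    B ↦ CC
    C ↦ AB

A->BBC, B->CC, C->AB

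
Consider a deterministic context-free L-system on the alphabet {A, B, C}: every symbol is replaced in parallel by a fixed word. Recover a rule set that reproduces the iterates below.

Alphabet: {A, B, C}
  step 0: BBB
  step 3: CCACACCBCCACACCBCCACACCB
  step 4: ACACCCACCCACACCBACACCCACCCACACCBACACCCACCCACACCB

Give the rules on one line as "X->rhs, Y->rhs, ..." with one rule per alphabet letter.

A->CC, B->CB, C->AC

  step 3 ⇒ step 4: CCACACCBCCACACCBCCACACCB ⇒ AC·AC·CC·AC·CC·AC·AC·CB·AC·AC·CC·AC·CC·AC·AC·CB·AC·AC·CC·AC·CC·AC·AC·CB
    A ↦ CC
    B ↦ CB
    C ↦ AC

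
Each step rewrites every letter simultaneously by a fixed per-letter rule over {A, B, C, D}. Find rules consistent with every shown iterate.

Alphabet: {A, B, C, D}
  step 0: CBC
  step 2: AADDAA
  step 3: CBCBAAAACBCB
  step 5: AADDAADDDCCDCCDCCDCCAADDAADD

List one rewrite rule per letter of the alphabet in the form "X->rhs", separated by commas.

  step 2 ⇒ step 3: AADDAA ⇒ CB·CB·AA·AA·CB·CB
    A ↦ CB
    D ↦ AA
    B ↦ CC  (constrained at step 0)
    C ↦ D  (constrained at step 0)

A->CB, B->CC, C->D, D->AA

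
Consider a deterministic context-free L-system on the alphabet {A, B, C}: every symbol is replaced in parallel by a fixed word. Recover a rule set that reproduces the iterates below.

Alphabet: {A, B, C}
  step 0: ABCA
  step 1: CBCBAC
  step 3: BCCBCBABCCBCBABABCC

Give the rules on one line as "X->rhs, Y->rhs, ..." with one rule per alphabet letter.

A->C, B->BC, C->BA

  step 0 ⇒ step 1: ABCA ⇒ C·BC·BA·C
    A ↦ C
    B ↦ BC
    C ↦ BA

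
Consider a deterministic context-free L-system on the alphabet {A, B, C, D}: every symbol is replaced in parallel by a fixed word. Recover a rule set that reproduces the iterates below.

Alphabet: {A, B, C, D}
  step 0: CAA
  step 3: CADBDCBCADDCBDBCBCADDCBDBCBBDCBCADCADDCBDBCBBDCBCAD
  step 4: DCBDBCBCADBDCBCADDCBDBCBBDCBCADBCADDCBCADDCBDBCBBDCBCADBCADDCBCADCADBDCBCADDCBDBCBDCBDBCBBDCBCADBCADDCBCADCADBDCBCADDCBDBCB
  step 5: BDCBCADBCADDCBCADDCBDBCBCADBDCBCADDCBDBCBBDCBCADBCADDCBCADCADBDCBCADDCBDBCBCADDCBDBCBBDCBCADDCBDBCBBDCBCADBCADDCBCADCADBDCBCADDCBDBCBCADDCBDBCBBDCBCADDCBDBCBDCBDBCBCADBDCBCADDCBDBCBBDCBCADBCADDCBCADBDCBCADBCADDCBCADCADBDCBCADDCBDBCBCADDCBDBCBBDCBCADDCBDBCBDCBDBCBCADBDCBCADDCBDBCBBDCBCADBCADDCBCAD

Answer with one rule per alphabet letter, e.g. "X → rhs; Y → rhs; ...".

  step 4 ⇒ step 5: DCBDBCBCADBDCBCADDCBDBCBBDCBCADBCADDCBCADDCBDBCBBDCBCADBCADDCBCADCADBDCBCADDCBDBCBDCBDBCBBDCBCADBCADDCBCADCADBDCBCADDCBDBCB ⇒ B·DCB·CAD·B·CAD·DCB·CAD·DCB·DBC·B·CAD·B·DCB·CAD·DCB·DBC·B·B·DCB·CAD·B·CAD·DCB·CAD·CAD·B·DCB·CAD·DCB·DBC·B·CAD·DCB·DBC·B·B·DCB·CAD·DCB·DBC·B·B·DCB·CAD·B·CAD·DCB·CAD·CAD·B·DCB·CAD·DCB·DBC·B·CAD·DCB·DBC·B·B·DCB·CAD·DCB·DBC·B·DCB·DBC·B·CAD·B·DCB·CAD·DCB·DBC·B·B·DCB·CAD·B·CAD·DCB·CAD·B·DCB·CAD·B·CAD·DCB·CAD·CAD·B·DCB·CAD·DCB·DBC·B·CAD·DCB·DBC·B·B·DCB·CAD·DCB·DBC·B·DCB·DBC·B·CAD·B·DCB·CAD·DCB·DBC·B·B·DCB·CAD·B·CAD·DCB·CAD
    A ↦ DBC
    B ↦ CAD
    C ↦ DCB
    D ↦ B

A->DBC, B->CAD, C->DCB, D->B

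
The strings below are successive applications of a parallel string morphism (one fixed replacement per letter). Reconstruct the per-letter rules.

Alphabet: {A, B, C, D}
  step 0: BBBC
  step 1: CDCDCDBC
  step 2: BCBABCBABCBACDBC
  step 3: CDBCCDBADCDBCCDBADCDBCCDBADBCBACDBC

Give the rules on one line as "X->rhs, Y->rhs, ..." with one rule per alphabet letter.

A->BAD, B->CD, C->BC, D->BA

  step 2 ⇒ step 3: BCBABCBABCBACDBC ⇒ CD·BC·CD·BAD·CD·BC·CD·BAD·CD·BC·CD·BAD·BC·BA·CD·BC
    A ↦ BAD
    B ↦ CD
    C ↦ BC
    D ↦ BA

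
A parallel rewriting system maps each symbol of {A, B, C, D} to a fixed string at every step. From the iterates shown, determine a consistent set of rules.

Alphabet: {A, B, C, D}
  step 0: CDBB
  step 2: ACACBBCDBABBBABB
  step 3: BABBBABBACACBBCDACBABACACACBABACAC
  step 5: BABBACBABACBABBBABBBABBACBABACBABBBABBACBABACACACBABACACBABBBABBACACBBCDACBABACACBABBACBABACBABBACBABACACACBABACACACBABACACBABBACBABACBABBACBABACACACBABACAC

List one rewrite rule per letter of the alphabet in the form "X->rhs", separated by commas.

A->BAB, B->AC, C->B, D->BCD

  step 2 ⇒ step 3: ACACBBCDBABBBABB ⇒ BAB·B·BAB·B·AC·AC·B·BCD·AC·BAB·AC·AC·AC·BAB·AC·AC
    A ↦ BAB
    B ↦ AC
    C ↦ B
    D ↦ BCD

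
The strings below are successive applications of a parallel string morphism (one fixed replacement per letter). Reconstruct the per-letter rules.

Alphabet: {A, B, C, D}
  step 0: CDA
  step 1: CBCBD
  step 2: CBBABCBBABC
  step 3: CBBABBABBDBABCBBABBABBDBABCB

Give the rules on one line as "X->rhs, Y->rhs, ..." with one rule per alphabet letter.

  step 2 ⇒ step 3: CBBABCBBABC ⇒ CB·BAB·BAB·BD·BAB·CB·BAB·BAB·BD·BAB·CB
    A ↦ BD
    B ↦ BAB
    C ↦ CB
  step 0 ⇒ step 1: CDA ⇒ CB·C·BD
    D ↦ C

A->BD, B->BAB, C->CB, D->C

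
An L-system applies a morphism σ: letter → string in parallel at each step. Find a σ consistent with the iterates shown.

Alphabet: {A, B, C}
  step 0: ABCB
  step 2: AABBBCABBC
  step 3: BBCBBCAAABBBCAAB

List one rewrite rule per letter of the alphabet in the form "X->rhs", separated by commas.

  step 2 ⇒ step 3: AABBBCABBC ⇒ BBC·BBC·A·A·A·B·BBC·A·A·B
    A ↦ BBC
    B ↦ A
    C ↦ B

A->BBC, B->A, C->B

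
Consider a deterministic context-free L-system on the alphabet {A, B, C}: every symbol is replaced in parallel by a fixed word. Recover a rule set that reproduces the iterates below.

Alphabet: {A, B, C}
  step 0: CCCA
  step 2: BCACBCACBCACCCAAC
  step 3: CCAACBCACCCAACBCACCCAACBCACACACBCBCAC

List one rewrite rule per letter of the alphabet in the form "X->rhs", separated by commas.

  step 2 ⇒ step 3: BCACBCACBCACCCAAC ⇒ CCA·AC·BC·AC·CCA·AC·BC·AC·CCA·AC·BC·AC·AC·AC·BC·BC·AC
    A ↦ BC
    B ↦ CCA
    C ↦ AC

A->BC, B->CCA, C->AC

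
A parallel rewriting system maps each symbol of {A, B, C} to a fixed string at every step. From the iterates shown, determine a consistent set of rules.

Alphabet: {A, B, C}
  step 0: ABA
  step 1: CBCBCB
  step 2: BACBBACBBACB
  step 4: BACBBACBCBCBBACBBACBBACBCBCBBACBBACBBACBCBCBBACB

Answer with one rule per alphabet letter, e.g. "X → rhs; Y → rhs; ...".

  step 1 ⇒ step 2: CBCBCB ⇒ BA·CB·BA·CB·BA·CB
    B ↦ CB
    C ↦ BA
  step 0 ⇒ step 1: ABA ⇒ CB·CB·CB
    A ↦ CB

A->CB, B->CB, C->BA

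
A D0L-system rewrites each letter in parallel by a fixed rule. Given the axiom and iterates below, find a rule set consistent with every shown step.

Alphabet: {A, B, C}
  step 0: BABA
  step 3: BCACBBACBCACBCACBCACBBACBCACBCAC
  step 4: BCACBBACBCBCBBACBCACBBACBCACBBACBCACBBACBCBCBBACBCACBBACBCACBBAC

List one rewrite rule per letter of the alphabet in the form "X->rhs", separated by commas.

  step 3 ⇒ step 4: BCACBBACBCACBCACBCACBBACBCACBCAC ⇒ BC·AC·BB·AC·BC·BC·BB·AC·BC·AC·BB·AC·BC·AC·BB·AC·BC·AC·BB·AC·BC·BC·BB·AC·BC·AC·BB·AC·BC·AC·BB·AC
    A ↦ BB
    B ↦ BC
    C ↦ AC

A->BB, B->BC, C->AC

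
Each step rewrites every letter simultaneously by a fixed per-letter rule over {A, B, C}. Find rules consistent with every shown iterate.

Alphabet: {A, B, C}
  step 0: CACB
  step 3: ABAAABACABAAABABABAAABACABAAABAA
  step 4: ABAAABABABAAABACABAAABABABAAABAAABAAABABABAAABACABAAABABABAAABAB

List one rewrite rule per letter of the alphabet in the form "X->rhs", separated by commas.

A->AB, B->AA, C->AC

  step 3 ⇒ step 4: ABAAABACABAAABABABAAABACABAAABAA ⇒ AB·AA·AB·AB·AB·AA·AB·AC·AB·AA·AB·AB·AB·AA·AB·AA·AB·AA·AB·AB·AB·AA·AB·AC·AB·AA·AB·AB·AB·AA·AB·AB
    A ↦ AB
    B ↦ AA
    C ↦ AC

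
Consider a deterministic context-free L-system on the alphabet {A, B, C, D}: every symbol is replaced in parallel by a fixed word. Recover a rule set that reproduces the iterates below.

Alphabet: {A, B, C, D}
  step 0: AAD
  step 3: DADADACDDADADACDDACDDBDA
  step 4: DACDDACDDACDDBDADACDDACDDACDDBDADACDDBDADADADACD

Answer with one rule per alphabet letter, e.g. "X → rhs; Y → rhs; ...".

  step 3 ⇒ step 4: DADADACDDADADACDDACDDBDA ⇒ DA·CD·DA·CD·DA·CD·DB·DA·DA·CD·DA·CD·DA·CD·DB·DA·DA·CD·DB·DA·DA·DA·DA·CD
    A ↦ CD
    B ↦ DA
    C ↦ DB
    D ↦ DA

A->CD, B->DA, C->DB, D->DA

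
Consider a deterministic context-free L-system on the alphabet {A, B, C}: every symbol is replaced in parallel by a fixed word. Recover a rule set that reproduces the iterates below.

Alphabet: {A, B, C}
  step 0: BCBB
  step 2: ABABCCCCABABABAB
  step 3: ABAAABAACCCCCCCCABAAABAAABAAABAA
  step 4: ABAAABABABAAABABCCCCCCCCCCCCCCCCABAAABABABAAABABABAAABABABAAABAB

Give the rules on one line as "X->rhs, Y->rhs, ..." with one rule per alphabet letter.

  step 3 ⇒ step 4: ABAAABAACCCCCCCCABAAABAAABAAABAA ⇒ AB·AA·AB·AB·AB·AA·AB·AB·CC·CC·CC·CC·CC·CC·CC·CC·AB·AA·AB·AB·AB·AA·AB·AB·AB·AA·AB·AB·AB·AA·AB·AB
    A ↦ AB
    B ↦ AA
    C ↦ CC

A->AB, B->AA, C->CC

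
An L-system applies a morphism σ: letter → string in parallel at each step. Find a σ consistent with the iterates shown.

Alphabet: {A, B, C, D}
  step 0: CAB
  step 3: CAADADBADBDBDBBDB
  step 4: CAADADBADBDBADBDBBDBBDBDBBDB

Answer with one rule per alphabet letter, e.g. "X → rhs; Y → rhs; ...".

  step 3 ⇒ step 4: CAADADBADBDBDBBDB ⇒ CA·AD·AD·B·AD·B·DB·AD·B·DB·B·DB·B·DB·DB·B·DB
    A ↦ AD
    B ↦ DB
    C ↦ CA
    D ↦ B

A->AD, B->DB, C->CA, D->B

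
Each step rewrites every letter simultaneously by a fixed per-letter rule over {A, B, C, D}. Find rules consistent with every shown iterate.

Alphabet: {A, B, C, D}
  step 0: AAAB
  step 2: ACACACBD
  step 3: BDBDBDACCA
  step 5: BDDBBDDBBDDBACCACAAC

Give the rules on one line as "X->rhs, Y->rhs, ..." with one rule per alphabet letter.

  step 2 ⇒ step 3: ACACACBD ⇒ B·D·B·D·B·D·AC·CA
    A ↦ B
    B ↦ AC
    C ↦ D
    D ↦ CA

A->B, B->AC, C->D, D->CA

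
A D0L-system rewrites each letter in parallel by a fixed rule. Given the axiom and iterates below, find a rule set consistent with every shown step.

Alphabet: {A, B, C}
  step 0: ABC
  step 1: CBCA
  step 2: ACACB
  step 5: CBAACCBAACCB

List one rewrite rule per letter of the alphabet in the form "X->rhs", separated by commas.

A->CB, B->C, C->A

  step 1 ⇒ step 2: CBCA ⇒ A·C·A·CB
    A ↦ CB
    B ↦ C
    C ↦ A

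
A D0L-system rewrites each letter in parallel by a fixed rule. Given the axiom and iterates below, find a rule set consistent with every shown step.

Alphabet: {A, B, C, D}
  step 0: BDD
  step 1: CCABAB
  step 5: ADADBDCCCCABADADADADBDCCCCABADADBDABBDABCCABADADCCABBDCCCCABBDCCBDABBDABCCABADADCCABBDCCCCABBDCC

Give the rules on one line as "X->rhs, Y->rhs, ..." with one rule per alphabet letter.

A->BD, B->CC, C->AD, D->AB

  step 0 ⇒ step 1: BDD ⇒ CC·AB·AB
    B ↦ CC
    D ↦ AB
    A ↦ BD  (constrained at step 1)
    C ↦ AD  (constrained at step 1)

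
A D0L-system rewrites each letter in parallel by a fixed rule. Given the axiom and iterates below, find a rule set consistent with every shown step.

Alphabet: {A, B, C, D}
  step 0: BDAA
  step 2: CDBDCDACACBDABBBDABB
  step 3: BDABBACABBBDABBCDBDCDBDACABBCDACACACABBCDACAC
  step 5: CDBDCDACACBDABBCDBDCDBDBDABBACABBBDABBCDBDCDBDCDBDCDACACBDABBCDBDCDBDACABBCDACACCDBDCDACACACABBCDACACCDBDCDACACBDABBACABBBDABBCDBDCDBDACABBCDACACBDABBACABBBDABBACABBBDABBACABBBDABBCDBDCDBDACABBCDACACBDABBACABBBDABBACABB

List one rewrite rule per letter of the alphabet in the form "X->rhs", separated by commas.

  step 2 ⇒ step 3: CDBDCDACACBDABBBDABB ⇒ BD·ABB·AC·ABB·BD·ABB·CD·BD·CD·BD·AC·ABB·CD·AC·AC·AC·ABB·CD·AC·AC
    A ↦ CD
    B ↦ AC
    C ↦ BD
    D ↦ ABB

A->CD, B->AC, C->BD, D->ABB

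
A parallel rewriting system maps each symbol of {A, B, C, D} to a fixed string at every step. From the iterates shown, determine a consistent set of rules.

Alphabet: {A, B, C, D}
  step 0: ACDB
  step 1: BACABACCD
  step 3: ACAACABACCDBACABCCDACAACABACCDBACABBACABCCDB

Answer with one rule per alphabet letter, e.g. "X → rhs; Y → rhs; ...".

  step 0 ⇒ step 1: ACDB ⇒ B·ACA·BA·CCD
    A ↦ B
    B ↦ CCD
    C ↦ ACA
    D ↦ BA

A->B, B->CCD, C->ACA, D->BA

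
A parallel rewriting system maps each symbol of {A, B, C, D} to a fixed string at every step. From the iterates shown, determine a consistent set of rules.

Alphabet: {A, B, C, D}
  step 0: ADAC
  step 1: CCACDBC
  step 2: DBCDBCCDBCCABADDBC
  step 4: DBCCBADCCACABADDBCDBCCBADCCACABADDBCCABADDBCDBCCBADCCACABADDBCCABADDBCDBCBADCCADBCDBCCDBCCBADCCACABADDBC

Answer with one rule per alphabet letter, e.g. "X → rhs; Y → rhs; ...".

A->C, B->BAD, C->DBC, D->CA

  step 1 ⇒ step 2: CCACDBC ⇒ DBC·DBC·C·DBC·CA·BAD·DBC
    A ↦ C
    B ↦ BAD
    C ↦ DBC
    D ↦ CA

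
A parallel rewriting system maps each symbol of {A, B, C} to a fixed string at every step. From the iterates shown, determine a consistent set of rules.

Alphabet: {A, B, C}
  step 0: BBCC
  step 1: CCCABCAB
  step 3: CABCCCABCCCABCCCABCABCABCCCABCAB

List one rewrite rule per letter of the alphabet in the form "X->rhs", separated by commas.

  step 0 ⇒ step 1: BBCC ⇒ C·C·CAB·CAB
    B ↦ C
    C ↦ CAB
    A ↦ C  (constrained at step 1)

A->C, B->C, C->CAB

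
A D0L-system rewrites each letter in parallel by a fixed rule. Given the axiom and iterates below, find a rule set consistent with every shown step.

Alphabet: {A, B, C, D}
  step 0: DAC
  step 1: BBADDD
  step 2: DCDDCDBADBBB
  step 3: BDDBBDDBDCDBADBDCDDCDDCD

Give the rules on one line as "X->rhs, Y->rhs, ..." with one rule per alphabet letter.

  step 2 ⇒ step 3: DCDDCDBADBBB ⇒ B·DD·B·B·DD·B·DCD·BAD·B·DCD·DCD·DCD
    A ↦ BAD
    B ↦ DCD
    C ↦ DD
    D ↦ B

A->BAD, B->DCD, C->DD, D->B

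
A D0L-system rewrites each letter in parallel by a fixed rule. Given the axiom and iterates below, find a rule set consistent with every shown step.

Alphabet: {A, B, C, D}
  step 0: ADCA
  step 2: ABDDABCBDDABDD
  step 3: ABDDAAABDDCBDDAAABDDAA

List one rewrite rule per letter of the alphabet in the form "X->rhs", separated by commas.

A->AB, B->DD, C->CB, D->A

  step 2 ⇒ step 3: ABDDABCBDDABDD ⇒ AB·DD·A·A·AB·DD·CB·DD·A·A·AB·DD·A·A
    A ↦ AB
    B ↦ DD
    C ↦ CB
    D ↦ A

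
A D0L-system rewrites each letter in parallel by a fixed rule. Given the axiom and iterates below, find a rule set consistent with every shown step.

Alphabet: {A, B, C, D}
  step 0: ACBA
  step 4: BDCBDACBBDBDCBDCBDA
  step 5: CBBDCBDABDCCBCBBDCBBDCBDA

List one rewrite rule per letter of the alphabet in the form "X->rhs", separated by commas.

  step 4 ⇒ step 5: BDCBDACBBDBDCBDCBDA ⇒ C·B·BD·C·B·DA·BD·C·C·B·C·B·BD·C·B·BD·C·B·DA
    A ↦ DA
    B ↦ C
    C ↦ BD
    D ↦ B

A->DA, B->C, C->BD, D->B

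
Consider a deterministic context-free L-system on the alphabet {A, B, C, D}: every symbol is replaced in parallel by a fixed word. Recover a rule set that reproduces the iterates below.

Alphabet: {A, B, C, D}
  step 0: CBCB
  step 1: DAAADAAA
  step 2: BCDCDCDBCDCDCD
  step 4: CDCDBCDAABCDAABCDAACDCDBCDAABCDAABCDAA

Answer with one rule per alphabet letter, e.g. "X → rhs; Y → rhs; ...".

A->CD, B->AA, C->DA, D->B

  step 1 ⇒ step 2: DAAADAAA ⇒ B·CD·CD·CD·B·CD·CD·CD
    A ↦ CD
    D ↦ B
  step 0 ⇒ step 1: CBCB ⇒ DA·AA·DA·AA
    B ↦ AA
  step 0 ⇒ step 1: CBCB ⇒ DA·AA·DA·AA
    C ↦ DA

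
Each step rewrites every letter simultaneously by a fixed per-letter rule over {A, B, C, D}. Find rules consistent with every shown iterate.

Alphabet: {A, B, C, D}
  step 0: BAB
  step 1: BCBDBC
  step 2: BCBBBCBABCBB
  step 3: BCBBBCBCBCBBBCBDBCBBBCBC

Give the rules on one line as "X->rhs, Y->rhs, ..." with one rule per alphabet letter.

A->BD, B->BC, C->BB, D->BA

  step 2 ⇒ step 3: BCBBBCBABCBB ⇒ BC·BB·BC·BC·BC·BB·BC·BD·BC·BB·BC·BC
    A ↦ BD
    B ↦ BC
    C ↦ BB
  step 1 ⇒ step 2: BCBDBC ⇒ BC·BB·BC·BA·BC·BB
    D ↦ BA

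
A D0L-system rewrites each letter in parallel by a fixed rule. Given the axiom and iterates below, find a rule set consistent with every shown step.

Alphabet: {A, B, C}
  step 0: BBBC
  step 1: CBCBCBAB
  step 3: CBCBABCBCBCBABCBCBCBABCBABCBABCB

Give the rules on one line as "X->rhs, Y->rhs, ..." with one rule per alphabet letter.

A->CB, B->CB, C->AB

  step 0 ⇒ step 1: BBBC ⇒ CB·CB·CB·AB
    B ↦ CB
    C ↦ AB
    A ↦ CB  (constrained at step 1)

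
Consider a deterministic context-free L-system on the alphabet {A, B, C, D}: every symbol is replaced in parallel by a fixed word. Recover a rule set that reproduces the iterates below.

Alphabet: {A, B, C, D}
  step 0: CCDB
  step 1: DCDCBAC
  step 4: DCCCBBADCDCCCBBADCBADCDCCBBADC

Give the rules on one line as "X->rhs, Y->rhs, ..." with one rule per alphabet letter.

  step 0 ⇒ step 1: CCDB ⇒ DC·DC·BA·C
    B ↦ C
    C ↦ DC
    D ↦ BA
    A ↦ B  (constrained at step 1)

A->B, B->C, C->DC, D->BA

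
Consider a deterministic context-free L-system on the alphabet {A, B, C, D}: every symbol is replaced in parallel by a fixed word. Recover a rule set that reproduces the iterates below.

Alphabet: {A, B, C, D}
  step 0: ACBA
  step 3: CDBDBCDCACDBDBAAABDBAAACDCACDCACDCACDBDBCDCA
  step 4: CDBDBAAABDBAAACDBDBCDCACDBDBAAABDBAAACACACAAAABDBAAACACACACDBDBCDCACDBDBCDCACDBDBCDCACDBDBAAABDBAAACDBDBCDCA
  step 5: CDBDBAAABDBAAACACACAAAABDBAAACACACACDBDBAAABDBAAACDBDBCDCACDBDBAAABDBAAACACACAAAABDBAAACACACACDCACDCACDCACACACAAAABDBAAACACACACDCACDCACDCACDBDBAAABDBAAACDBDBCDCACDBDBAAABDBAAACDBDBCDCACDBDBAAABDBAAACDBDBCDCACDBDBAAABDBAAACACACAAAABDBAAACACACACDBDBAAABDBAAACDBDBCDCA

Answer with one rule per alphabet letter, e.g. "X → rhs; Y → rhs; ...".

  step 4 ⇒ step 5: CDBDBAAABDBAAACDBDBCDCACDBDBAAABDBAAACACACAAAABDBAAACACACACDBDBCDCACDBDBCDCACDBDBCDCACDBDBAAABDBAAACDBDBCDCA ⇒ CD·BDB·AAA·BDB·AAA·CA·CA·CA·AAA·BDB·AAA·CA·CA·CA·CD·BDB·AAA·BDB·AAA·CD·BDB·CD·CA·CD·BDB·AAA·BDB·AAA·CA·CA·CA·AAA·BDB·AAA·CA·CA·CA·CD·CA·CD·CA·CD·CA·CA·CA·CA·AAA·BDB·AAA·CA·CA·CA·CD·CA·CD·CA·CD·CA·CD·BDB·AAA·BDB·AAA·CD·BDB·CD·CA·CD·BDB·AAA·BDB·AAA·CD·BDB·CD·CA·CD·BDB·AAA·BDB·AAA·CD·BDB·CD·CA·CD·BDB·AAA·BDB·AAA·CA·CA·CA·AAA·BDB·AAA·CA·CA·CA·CD·BDB·AAA·BDB·AAA·CD·BDB·CD·CA
    A ↦ CA
    B ↦ AAA
    C ↦ CD
    D ↦ BDB

A->CA, B->AAA, C->CD, D->BDB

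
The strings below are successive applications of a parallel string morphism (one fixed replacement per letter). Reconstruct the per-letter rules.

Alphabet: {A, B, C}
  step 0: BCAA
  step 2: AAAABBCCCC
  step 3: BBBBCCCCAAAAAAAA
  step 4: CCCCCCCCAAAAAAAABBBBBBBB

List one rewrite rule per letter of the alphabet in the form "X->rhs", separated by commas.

  step 3 ⇒ step 4: BBBBCCCCAAAAAAAA ⇒ CC·CC·CC·CC·AA·AA·AA·AA·B·B·B·B·B·B·B·B
    A ↦ B
    B ↦ CC
    C ↦ AA

A->B, B->CC, C->AA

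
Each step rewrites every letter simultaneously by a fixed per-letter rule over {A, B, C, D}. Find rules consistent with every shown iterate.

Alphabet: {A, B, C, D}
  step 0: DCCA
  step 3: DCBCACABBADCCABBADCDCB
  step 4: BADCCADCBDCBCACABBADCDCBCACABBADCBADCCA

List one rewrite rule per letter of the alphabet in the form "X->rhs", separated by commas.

  step 3 ⇒ step 4: DCBCACABBADCCABBADCDCB ⇒ BA·DC·CA·DC·B·DC·B·CA·CA·B·BA·DC·DC·B·CA·CA·B·BA·DC·BA·DC·CA
    A ↦ B
    B ↦ CA
    C ↦ DC
    D ↦ BA

A->B, B->CA, C->DC, D->BA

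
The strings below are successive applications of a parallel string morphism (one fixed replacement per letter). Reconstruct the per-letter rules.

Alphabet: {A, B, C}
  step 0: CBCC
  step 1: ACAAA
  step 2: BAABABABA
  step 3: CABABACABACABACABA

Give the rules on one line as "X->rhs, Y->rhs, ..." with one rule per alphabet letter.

A->BA, B->CA, C->A

  step 2 ⇒ step 3: BAABABABA ⇒ CA·BA·BA·CA·BA·CA·BA·CA·BA
    A ↦ BA
    B ↦ CA
  step 0 ⇒ step 1: CBCC ⇒ A·CA·A·A
    C ↦ A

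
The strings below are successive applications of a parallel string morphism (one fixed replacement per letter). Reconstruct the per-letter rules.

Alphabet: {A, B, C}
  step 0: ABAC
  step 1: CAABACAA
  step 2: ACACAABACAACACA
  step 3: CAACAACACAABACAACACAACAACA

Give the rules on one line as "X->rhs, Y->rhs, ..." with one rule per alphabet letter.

A->CA, B->ABA, C->A

  step 2 ⇒ step 3: ACACAABACAACACA ⇒ CA·A·CA·A·CA·CA·ABA·CA·A·CA·CA·A·CA·A·CA
    A ↦ CA
    B ↦ ABA
    C ↦ A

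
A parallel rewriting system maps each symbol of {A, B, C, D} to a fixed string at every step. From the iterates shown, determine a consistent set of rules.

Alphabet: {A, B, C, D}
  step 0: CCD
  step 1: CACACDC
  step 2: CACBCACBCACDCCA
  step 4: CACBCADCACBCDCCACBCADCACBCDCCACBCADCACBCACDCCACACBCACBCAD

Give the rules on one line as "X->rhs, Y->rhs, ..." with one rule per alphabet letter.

A->CB, B->D, C->CA, D->CDC

  step 1 ⇒ step 2: CACACDC ⇒ CA·CB·CA·CB·CA·CDC·CA
    A ↦ CB
    C ↦ CA
    D ↦ CDC
    B ↦ D  (constrained at step 2)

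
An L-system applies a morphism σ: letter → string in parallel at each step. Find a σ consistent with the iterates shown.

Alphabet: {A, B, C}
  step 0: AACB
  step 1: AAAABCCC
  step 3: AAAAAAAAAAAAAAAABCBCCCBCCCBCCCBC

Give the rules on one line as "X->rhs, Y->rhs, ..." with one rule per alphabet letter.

A->AA, B->CC, C->BC

  step 0 ⇒ step 1: AACB ⇒ AA·AA·BC·CC
    A ↦ AA
    B ↦ CC
    C ↦ BC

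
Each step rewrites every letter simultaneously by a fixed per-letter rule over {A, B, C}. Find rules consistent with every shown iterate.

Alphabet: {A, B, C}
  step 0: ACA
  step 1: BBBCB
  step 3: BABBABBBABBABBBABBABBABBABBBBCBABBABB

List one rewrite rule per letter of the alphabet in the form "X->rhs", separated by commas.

  step 0 ⇒ step 1: ACA ⇒ B·BBC·B
    A ↦ B
    C ↦ BBC
    B ↦ ABB  (constrained at step 1)

A->B, B->ABB, C->BBC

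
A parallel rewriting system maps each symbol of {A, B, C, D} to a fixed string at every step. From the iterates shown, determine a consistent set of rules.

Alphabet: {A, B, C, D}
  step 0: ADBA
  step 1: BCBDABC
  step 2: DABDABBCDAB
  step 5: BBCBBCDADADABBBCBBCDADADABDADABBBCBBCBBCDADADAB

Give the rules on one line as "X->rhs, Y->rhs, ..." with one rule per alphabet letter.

A->BC, B->DA, C->B, D->B

  step 1 ⇒ step 2: BCBDABC ⇒ DA·B·DA·B·BC·DA·B
    A ↦ BC
    B ↦ DA
    C ↦ B
    D ↦ B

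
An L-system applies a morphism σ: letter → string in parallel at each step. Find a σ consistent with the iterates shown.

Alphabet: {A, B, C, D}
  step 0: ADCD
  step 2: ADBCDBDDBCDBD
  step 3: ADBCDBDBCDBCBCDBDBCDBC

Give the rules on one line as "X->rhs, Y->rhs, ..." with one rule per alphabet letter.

A->AD, B->D, C->BD, D->BC

  step 2 ⇒ step 3: ADBCDBDDBCDBD ⇒ AD·BC·D·BD·BC·D·BC·BC·D·BD·BC·D·BC
    A ↦ AD
    B ↦ D
    C ↦ BD
    D ↦ BC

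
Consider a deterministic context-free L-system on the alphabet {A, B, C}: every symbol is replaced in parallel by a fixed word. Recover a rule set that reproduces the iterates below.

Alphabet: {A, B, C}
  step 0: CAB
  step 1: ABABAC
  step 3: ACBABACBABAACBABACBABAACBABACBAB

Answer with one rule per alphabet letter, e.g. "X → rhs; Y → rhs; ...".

A->BAB, B->AC, C->A

  step 0 ⇒ step 1: CAB ⇒ A·BAB·AC
    A ↦ BAB
    B ↦ AC
    C ↦ A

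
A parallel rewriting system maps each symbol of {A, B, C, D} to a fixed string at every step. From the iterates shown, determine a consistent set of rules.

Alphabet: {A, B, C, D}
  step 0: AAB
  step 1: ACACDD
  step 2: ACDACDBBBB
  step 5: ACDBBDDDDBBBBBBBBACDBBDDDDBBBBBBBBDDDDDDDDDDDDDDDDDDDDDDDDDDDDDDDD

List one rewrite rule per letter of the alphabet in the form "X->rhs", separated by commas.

A->AC, B->DD, C->D, D->BB

  step 1 ⇒ step 2: ACACDD ⇒ AC·D·AC·D·BB·BB
    A ↦ AC
    C ↦ D
    D ↦ BB
  step 0 ⇒ step 1: AAB ⇒ AC·AC·DD
    B ↦ DD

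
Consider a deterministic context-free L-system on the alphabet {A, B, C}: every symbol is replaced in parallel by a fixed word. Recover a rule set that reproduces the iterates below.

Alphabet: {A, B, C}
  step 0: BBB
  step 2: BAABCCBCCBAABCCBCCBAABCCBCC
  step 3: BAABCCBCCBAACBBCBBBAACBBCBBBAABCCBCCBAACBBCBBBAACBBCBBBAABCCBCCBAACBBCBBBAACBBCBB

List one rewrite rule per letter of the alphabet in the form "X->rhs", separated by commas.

A->BCC, B->BAA, C->CBB

  step 2 ⇒ step 3: BAABCCBCCBAABCCBCCBAABCCBCC ⇒ BAA·BCC·BCC·BAA·CBB·CBB·BAA·CBB·CBB·BAA·BCC·BCC·BAA·CBB·CBB·BAA·CBB·CBB·BAA·BCC·BCC·BAA·CBB·CBB·BAA·CBB·CBB
    A ↦ BCC
    B ↦ BAA
    C ↦ CBB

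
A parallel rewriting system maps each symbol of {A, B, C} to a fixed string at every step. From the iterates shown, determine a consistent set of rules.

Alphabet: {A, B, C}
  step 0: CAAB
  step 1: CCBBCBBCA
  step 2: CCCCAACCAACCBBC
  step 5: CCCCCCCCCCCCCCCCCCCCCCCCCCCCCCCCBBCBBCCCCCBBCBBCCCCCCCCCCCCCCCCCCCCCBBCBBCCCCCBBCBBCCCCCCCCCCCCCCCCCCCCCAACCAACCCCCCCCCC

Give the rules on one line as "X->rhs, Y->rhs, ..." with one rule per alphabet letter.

  step 1 ⇒ step 2: CCBBCBBCA ⇒ CC·CC·A·A·CC·A·A·CC·BBC
    A ↦ BBC
    B ↦ A
    C ↦ CC

A->BBC, B->A, C->CC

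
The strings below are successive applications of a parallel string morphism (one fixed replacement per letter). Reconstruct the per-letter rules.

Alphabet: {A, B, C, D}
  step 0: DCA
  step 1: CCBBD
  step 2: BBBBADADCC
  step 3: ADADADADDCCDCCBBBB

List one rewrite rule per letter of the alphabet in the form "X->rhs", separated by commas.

  step 2 ⇒ step 3: BBBBADADCC ⇒ AD·AD·AD·AD·D·CC·D·CC·BB·BB
    A ↦ D
    B ↦ AD
    C ↦ BB
    D ↦ CC

A->D, B->AD, C->BB, D->CC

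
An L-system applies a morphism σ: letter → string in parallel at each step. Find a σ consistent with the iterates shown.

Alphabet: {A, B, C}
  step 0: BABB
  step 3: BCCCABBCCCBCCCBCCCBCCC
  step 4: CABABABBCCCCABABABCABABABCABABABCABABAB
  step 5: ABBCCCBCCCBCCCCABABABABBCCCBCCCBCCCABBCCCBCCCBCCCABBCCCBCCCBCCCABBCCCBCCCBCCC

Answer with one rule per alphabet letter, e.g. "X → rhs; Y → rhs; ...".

  step 4 ⇒ step 5: CABABABBCCCCABABABCABABABCABABABCABABAB ⇒ AB·BCC·C·BCC·C·BCC·C·C·AB·AB·AB·AB·BCC·C·BCC·C·BCC·C·AB·BCC·C·BCC·C·BCC·C·AB·BCC·C·BCC·C·BCC·C·AB·BCC·C·BCC·C·BCC·C
    A ↦ BCC
    B ↦ C
    C ↦ AB

A->BCC, B->C, C->AB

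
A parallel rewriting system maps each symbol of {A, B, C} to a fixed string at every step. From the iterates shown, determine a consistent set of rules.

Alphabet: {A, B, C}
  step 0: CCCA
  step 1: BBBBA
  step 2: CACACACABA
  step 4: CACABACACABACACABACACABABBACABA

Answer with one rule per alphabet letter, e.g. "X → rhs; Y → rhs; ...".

A->BA, B->CA, C->B

  step 1 ⇒ step 2: BBBBA ⇒ CA·CA·CA·CA·BA
    A ↦ BA
    B ↦ CA
  step 0 ⇒ step 1: CCCA ⇒ B·B·B·BA
    C ↦ B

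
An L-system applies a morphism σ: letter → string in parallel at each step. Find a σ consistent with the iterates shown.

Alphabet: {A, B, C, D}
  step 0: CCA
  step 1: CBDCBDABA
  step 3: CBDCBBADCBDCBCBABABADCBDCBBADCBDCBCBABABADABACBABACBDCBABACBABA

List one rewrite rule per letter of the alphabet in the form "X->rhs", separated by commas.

  step 0 ⇒ step 1: CCA ⇒ CBD·CBD·ABA
    A ↦ ABA
    C ↦ CBD
    B ↦ CB  (constrained at step 1)
    D ↦ BAD  (constrained at step 1)

A->ABA, B->CB, C->CBD, D->BAD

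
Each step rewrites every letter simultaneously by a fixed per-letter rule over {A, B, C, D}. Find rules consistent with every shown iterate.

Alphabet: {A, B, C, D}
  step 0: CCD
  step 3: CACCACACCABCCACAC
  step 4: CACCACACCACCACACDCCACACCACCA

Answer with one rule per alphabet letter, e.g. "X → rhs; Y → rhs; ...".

A->C, B->DC, C->CA, D->BC

  step 3 ⇒ step 4: CACCACACCABCCACAC ⇒ CA·C·CA·CA·C·CA·C·CA·CA·C·DC·CA·CA·C·CA·C·CA
    A ↦ C
    B ↦ DC
    C ↦ CA
    D ↦ BC  (constrained at step 0)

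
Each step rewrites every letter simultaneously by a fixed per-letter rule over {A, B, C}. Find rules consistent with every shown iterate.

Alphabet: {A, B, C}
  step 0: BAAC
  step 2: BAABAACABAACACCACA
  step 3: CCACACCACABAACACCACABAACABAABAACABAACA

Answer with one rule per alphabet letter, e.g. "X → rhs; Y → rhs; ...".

  step 2 ⇒ step 3: BAABAACABAACACCACA ⇒ C·CA·CA·C·CA·CA·BAA·CA·C·CA·CA·BAA·CA·BAA·BAA·CA·BAA·CA
    A ↦ CA
    B ↦ C
    C ↦ BAA

A->CA, B->C, C->BAA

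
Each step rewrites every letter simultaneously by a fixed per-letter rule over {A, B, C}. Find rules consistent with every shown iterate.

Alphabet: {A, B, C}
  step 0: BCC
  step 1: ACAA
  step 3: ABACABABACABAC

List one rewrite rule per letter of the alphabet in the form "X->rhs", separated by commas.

  step 0 ⇒ step 1: BCC ⇒ AC·A·A
    B ↦ AC
    C ↦ A
    A ↦ AB  (constrained at step 1)

A->AB, B->AC, C->A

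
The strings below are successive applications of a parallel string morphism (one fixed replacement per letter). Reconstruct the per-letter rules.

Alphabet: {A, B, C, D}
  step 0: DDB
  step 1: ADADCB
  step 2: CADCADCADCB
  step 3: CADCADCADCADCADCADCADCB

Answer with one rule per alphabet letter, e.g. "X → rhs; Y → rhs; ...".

  step 2 ⇒ step 3: CADCADCADCB ⇒ CAD·C·AD·CAD·C·AD·CAD·C·AD·CAD·CB
    A ↦ C
    B ↦ CB
    C ↦ CAD
    D ↦ AD

A->C, B->CB, C->CAD, D->AD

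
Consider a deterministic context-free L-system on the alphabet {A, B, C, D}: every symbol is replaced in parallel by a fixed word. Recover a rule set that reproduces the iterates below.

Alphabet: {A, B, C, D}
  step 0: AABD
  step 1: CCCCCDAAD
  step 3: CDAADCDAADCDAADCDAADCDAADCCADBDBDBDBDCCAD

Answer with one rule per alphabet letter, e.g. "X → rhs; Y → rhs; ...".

A->CC, B->CDA, C->BD, D->AD

  step 0 ⇒ step 1: AABD ⇒ CC·CC·CDA·AD
    A ↦ CC
    B ↦ CDA
    D ↦ AD
    C ↦ BD  (constrained at step 1)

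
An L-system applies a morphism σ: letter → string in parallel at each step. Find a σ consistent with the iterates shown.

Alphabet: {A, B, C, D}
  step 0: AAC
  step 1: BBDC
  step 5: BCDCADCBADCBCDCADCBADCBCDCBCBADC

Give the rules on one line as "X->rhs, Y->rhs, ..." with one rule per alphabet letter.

  step 0 ⇒ step 1: AAC ⇒ B·B·DC
    A ↦ B
    C ↦ DC
    B ↦ BC  (constrained at step 1)
    D ↦ A  (constrained at step 1)

A->B, B->BC, C->DC, D->A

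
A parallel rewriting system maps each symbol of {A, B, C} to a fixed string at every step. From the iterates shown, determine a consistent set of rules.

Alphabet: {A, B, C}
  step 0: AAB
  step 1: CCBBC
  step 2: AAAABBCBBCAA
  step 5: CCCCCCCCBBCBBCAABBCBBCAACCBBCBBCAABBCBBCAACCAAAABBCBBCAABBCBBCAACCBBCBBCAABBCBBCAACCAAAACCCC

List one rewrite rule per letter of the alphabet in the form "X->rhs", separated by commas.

  step 1 ⇒ step 2: CCBBC ⇒ AA·AA·BBC·BBC·AA
    B ↦ BBC
    C ↦ AA
  step 0 ⇒ step 1: AAB ⇒ C·C·BBC
    A ↦ C

A->C, B->BBC, C->AA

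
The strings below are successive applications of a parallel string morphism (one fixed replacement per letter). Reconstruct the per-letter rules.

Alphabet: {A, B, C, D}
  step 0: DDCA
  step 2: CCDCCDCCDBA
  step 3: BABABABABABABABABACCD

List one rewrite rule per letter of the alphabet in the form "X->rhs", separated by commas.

  step 2 ⇒ step 3: CCDCCDCCDBA ⇒ BA·BA·BA·BA·BA·BA·BA·BA·BA·CC·D
    A ↦ D
    B ↦ CC
    C ↦ BA
    D ↦ BA

A->D, B->CC, C->BA, D->BA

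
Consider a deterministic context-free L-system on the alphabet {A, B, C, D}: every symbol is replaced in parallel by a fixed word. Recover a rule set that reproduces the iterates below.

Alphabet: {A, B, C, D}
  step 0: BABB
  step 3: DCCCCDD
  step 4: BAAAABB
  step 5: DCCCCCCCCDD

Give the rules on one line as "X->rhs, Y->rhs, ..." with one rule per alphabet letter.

  step 4 ⇒ step 5: BAAAABB ⇒ D·CC·CC·CC·CC·D·D
    A ↦ CC
    B ↦ D
  step 3 ⇒ step 4: DCCCCDD ⇒ B·A·A·A·A·B·B
    C ↦ A
  step 3 ⇒ step 4: DCCCCDD ⇒ B·A·A·A·A·B·B
    D ↦ B

A->CC, B->D, C->A, D->B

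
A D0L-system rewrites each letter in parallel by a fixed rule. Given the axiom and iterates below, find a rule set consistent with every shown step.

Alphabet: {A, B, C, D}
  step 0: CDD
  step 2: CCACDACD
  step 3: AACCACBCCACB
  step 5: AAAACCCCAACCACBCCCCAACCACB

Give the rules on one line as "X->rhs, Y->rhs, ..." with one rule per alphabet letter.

  step 2 ⇒ step 3: CCACDACD ⇒ A·A·CC·A·CB·CC·A·CB
    A ↦ CC
    C ↦ A
    D ↦ CB
    B ↦ CD  (constrained at step 3)

A->CC, B->CD, C->A, D->CB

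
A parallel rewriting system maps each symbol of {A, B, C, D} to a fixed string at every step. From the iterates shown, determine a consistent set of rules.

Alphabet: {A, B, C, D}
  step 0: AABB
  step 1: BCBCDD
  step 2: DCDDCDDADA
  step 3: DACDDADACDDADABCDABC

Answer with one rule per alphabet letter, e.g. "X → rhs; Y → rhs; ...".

A->BC, B->D, C->CD, D->DA

  step 2 ⇒ step 3: DCDDCDDADA ⇒ DA·CD·DA·DA·CD·DA·DA·BC·DA·BC
    A ↦ BC
    C ↦ CD
    D ↦ DA
  step 0 ⇒ step 1: AABB ⇒ BC·BC·D·D
    B ↦ D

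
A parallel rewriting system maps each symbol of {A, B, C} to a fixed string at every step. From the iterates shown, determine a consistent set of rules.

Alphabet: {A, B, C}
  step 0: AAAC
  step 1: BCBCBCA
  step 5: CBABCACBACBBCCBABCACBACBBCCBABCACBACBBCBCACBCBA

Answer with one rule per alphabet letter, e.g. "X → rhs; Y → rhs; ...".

  step 0 ⇒ step 1: AAAC ⇒ BC·BC·BC·A
    A ↦ BC
    C ↦ A
    B ↦ CB  (constrained at step 1)

A->BC, B->CB, C->A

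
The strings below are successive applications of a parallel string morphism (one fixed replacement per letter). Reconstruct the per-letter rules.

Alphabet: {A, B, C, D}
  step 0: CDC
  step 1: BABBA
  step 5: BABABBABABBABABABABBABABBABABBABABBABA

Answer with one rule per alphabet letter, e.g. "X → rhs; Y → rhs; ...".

A->D, B->CC, C->BA, D->B

  step 0 ⇒ step 1: CDC ⇒ BA·B·BA
    C ↦ BA
    D ↦ B
    A ↦ D  (constrained at step 1)
    B ↦ CC  (constrained at step 1)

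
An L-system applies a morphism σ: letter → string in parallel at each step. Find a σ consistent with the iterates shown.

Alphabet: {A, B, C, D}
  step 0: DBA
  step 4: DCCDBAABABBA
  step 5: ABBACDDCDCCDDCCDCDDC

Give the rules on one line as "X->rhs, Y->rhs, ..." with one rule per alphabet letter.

  step 4 ⇒ step 5: DCCDBAABABBA ⇒ A·B·B·A·CD·DC·DC·CD·DC·CD·CD·DC
    A ↦ DC
    B ↦ CD
    C ↦ B
    D ↦ A

A->DC, B->CD, C->B, D->A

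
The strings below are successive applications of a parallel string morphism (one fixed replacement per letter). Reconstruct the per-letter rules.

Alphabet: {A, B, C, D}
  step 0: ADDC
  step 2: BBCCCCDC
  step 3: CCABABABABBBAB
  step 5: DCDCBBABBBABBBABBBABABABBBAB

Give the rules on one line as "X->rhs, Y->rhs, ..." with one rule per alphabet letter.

A->D, B->C, C->AB, D->BB

  step 2 ⇒ step 3: BBCCCCDC ⇒ C·C·AB·AB·AB·AB·BB·AB
    B ↦ C
    C ↦ AB
    D ↦ BB
    A ↦ D  (constrained at step 0)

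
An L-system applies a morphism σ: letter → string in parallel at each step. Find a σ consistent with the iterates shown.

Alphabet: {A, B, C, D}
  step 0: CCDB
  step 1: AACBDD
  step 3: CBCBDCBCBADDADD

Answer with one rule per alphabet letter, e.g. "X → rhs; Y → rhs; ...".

A->D, B->DD, C->A, D->CB

  step 0 ⇒ step 1: CCDB ⇒ A·A·CB·DD
    B ↦ DD
    C ↦ A
    D ↦ CB
    A ↦ D  (constrained at step 1)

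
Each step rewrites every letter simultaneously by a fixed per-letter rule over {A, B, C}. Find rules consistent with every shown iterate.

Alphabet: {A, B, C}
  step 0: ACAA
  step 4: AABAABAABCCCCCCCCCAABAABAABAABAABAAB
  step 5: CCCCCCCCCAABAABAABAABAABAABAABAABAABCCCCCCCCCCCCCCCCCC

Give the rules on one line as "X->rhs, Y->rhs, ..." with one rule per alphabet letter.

A->C, B->C, C->AAB

  step 4 ⇒ step 5: AABAABAABCCCCCCCCCAABAABAABAABAABAAB ⇒ C·C·C·C·C·C·C·C·C·AAB·AAB·AAB·AAB·AAB·AAB·AAB·AAB·AAB·C·C·C·C·C·C·C·C·C·C·C·C·C·C·C·C·C·C
    A ↦ C
    B ↦ C
    C ↦ AAB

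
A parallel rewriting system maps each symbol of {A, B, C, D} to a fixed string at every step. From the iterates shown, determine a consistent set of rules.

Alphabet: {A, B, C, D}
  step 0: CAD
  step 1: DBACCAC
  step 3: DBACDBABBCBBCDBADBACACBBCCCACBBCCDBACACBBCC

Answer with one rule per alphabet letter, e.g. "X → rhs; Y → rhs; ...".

A->C, B->BBC, C->DBA, D->CAC

  step 0 ⇒ step 1: CAD ⇒ DBA·C·CAC
    A ↦ C
    C ↦ DBA
    D ↦ CAC
    B ↦ BBC  (constrained at step 1)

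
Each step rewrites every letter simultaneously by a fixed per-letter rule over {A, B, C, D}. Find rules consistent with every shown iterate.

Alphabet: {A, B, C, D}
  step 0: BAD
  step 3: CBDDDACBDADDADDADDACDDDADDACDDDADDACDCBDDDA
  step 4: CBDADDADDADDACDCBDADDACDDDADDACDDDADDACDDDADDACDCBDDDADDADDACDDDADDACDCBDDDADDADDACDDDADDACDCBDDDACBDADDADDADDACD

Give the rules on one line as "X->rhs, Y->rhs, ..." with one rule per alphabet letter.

  step 3 ⇒ step 4: CBDDDACBDADDADDADDACDDDADDACDDDADDACDCBDDDA ⇒ CBD·A·DDA·DDA·DDA·CD·CBD·A·DDA·CD·DDA·DDA·CD·DDA·DDA·CD·DDA·DDA·CD·CBD·DDA·DDA·DDA·CD·DDA·DDA·CD·CBD·DDA·DDA·DDA·CD·DDA·DDA·CD·CBD·DDA·CBD·A·DDA·DDA·DDA·CD
    A ↦ CD
    B ↦ A
    C ↦ CBD
    D ↦ DDA

A->CD, B->A, C->CBD, D->DDA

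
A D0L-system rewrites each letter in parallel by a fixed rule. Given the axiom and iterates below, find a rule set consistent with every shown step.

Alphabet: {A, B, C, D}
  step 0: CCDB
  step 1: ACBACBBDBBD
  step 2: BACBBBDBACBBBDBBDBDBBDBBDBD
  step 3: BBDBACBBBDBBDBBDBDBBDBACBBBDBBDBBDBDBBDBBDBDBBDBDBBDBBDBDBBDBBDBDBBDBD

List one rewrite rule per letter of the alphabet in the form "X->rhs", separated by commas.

A->B, B->BBD, C->ACB, D->BD

  step 2 ⇒ step 3: BACBBBDBACBBBDBBDBDBBDBBDBD ⇒ BBD·B·ACB·BBD·BBD·BBD·BD·BBD·B·ACB·BBD·BBD·BBD·BD·BBD·BBD·BD·BBD·BD·BBD·BBD·BD·BBD·BBD·BD·BBD·BD
    A ↦ B
    B ↦ BBD
    C ↦ ACB
    D ↦ BD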